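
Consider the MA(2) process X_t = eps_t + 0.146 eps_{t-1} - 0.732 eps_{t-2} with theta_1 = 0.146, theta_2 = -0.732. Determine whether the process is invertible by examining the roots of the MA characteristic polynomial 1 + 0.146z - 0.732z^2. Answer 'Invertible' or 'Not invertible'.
\text{Invertible}

The MA(q) characteristic polynomial is P(z) = 1 + 0.146z - 0.732z^2.
Invertibility requires all roots to lie outside the unit circle, i.e. |z| > 1 for every root.
Set 1 + (0.146) z + (-0.732) z^2 = 0, i.e. a z^2 + b z + c = 0 with a = -0.732, b = 0.146, c = 1.
Discriminant D = b^2 - 4ac = (0.146)^2 - 4*(-0.732)*1 = 0.021316 - (-2.928) = 2.949316.
D >= 0, so the roots are real: z = (-b +/- sqrt(D)) / (2a) = (-0.146 +/- 1.717357) / (-1.464).
  z_1 = (-0.146 + 1.717357) / (-1.464) = -1.0733,   |z_1| = 1.0733.
  z_2 = (-0.146 - 1.717357) / (-1.464) = 1.2728,   |z_2| = 1.2728.
Moduli of all roots: 1.0733, 1.2728.
All moduli strictly greater than 1? Yes.
Verdict: Invertible.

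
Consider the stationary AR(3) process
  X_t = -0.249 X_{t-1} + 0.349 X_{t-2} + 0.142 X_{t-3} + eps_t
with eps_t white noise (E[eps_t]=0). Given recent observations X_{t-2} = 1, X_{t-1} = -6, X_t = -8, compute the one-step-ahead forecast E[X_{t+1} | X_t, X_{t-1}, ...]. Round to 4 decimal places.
E[X_{t+1} \mid \mathcal F_t] = 0.0400

For an AR(p) model X_t = c + sum_i phi_i X_{t-i} + eps_t, the
one-step-ahead conditional mean is
  E[X_{t+1} | X_t, ...] = c + sum_i phi_i X_{t+1-i}.
Substitute known values:
  E[X_{t+1} | ...] = (-0.249) * (-8) + (0.349) * (-6) + (0.142) * (1)
                   = 0.0400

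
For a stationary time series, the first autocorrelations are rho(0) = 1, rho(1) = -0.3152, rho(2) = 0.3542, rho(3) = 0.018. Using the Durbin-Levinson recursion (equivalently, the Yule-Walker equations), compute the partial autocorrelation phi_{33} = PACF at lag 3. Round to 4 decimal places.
\phi_{33} = 0.2260

The PACF at lag k is phi_{kk}, the last component of the solution
to the Yule-Walker system G_k phi = r_k where
  (G_k)_{ij} = rho(|i - j|), (r_k)_i = rho(i), i,j = 1..k.
Equivalently, Durbin-Levinson gives phi_{kk} iteratively:
  phi_{11} = rho(1)
  phi_{kk} = [rho(k) - sum_{j=1..k-1} phi_{k-1,j} rho(k-j)]
            / [1 - sum_{j=1..k-1} phi_{k-1,j} rho(j)],
  phi_{k,j} = phi_{k-1,j} - phi_{kk} phi_{k-1,k-j},  j = 1..k-1.
Step k = 1:
  phi_11 = rho(1) = -0.3152.
Step k = 2:
  phi_22 = [rho(2) - phi_11 rho(1)] / [1 - phi_11 rho(1)] = [0.3542 - (-0.3152)(-0.3152)] / [1 - (-0.3152)(-0.3152)]
         = 0.25484896 / 0.90064896 = 0.282961.
  Update: phi_21 = phi_11 - phi_22 phi_11 = -0.3152 - (0.282961)(-0.3152) = -0.226011.
Step k = 3:
  phi_33 = [rho(3) - phi_21 rho(2) - phi_22 rho(1)] / [1 - phi_21 rho(1) - phi_22 rho(2)]
    numerator   = 0.018 - (-0.226011)(0.3542) - (0.282961)(-0.3152) = 0.18724239
    denominator = 1 - (-0.226011)(-0.3152) - (0.282961)(0.3542) = 0.82853652
  phi_33 = 0.18724239 / 0.82853652 = 0.226.
Therefore phi_{33} = 0.2260.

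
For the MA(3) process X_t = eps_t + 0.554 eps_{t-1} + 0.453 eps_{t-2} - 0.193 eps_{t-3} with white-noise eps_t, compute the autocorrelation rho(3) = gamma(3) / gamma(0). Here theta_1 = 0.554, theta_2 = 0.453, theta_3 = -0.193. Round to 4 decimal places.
\rho(3) = -0.1246

For an MA(q) process with theta_0 = 1, the autocovariance is
  gamma(k) = sigma^2 * sum_{i=0..q-k} theta_i * theta_{i+k},
and rho(k) = gamma(k) / gamma(0). Sigma^2 cancels.
  numerator   = (1)*(-0.193) = -0.193.
  denominator = (1)^2 + (0.554)^2 + (0.453)^2 + (-0.193)^2 = 1.549374.
  rho(3) = -0.193 / 1.549374 = -0.1246.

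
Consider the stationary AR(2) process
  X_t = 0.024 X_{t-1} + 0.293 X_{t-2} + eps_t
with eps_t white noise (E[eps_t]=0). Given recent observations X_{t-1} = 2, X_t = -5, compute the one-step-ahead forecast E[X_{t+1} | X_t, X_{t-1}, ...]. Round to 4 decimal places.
E[X_{t+1} \mid \mathcal F_t] = 0.4660

For an AR(p) model X_t = c + sum_i phi_i X_{t-i} + eps_t, the
one-step-ahead conditional mean is
  E[X_{t+1} | X_t, ...] = c + sum_i phi_i X_{t+1-i}.
Substitute known values:
  E[X_{t+1} | ...] = (0.024) * (-5) + (0.293) * (2)
                   = 0.4660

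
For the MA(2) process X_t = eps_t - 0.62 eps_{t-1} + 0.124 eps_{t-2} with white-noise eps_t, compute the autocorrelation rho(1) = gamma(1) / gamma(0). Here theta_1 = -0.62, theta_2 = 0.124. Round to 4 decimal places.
\rho(1) = -0.4979

For an MA(q) process with theta_0 = 1, the autocovariance is
  gamma(k) = sigma^2 * sum_{i=0..q-k} theta_i * theta_{i+k},
and rho(k) = gamma(k) / gamma(0). Sigma^2 cancels.
  numerator   = (1)*(-0.62) + (-0.62)*(0.124) = -0.69688.
  denominator = (1)^2 + (-0.62)^2 + (0.124)^2 = 1.399776.
  rho(1) = -0.69688 / 1.399776 = -0.4979.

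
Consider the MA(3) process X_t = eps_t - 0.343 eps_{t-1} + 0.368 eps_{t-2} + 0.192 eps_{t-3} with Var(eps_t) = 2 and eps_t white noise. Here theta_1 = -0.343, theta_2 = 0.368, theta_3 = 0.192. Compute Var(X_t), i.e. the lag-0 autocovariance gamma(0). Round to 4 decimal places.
\gamma(0) = 2.5799

For an MA(q) process X_t = eps_t + sum_i theta_i eps_{t-i} with
Var(eps_t) = sigma^2, the variance is
  gamma(0) = sigma^2 * (1 + sum_i theta_i^2).
  sum_i theta_i^2 = (-0.343)^2 + (0.368)^2 + (0.192)^2 = 0.117649 + 0.135424 + 0.036864 = 0.289937.
  gamma(0) = 2 * (1 + 0.289937) = 2 * 1.289937 = 2.579874, which rounds to 2.5799.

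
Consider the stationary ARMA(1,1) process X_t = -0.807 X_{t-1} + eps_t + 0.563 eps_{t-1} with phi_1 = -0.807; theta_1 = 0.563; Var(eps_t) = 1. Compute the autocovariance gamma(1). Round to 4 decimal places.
\gamma(1) = -0.3818

Multiply the model equation by X_{t-k} and take expectations. With theta_0 = psi_0 = 1 and psi_j the MA(infinity) weights, this gives
  gamma(k) - sum_i phi_i gamma(k-i) = c_k,
  c_k = sigma^2 * sum_{j=k..q} theta_j psi_{j-k}   (c_k = 0 for k > q),
using gamma(-m) = gamma(m).
psi-weights needed (psi_j = theta_j + sum_i phi_i psi_{j-i}):
  psi_1 = theta_1 + phi_1 = 0.563 + (-0.807) = -0.244
Right-hand sides:
  c_0 = sigma^2 (1 + theta_1 psi_1) = 1 * (1 + (0.563)(-0.244)) = 1 * 0.862628 = 0.862628
  c_1 = sigma^2 theta_1 = 1 * (0.563) = 0.563
  c_2 = 0
Equations for k = 0 and k = 1 (AR order 1):
  gamma(0) = phi_1 gamma(1) + c_0
  gamma(1) = phi_1 gamma(0) + c_1
Substituting the second into the first: gamma(0) (1 - phi_1^2) = c_0 + phi_1 c_1, so
  gamma(0) = (c_0 + phi_1 c_1) / (1 - phi_1^2) = (0.862628 + (-0.807)(0.563)) / (1 - (-0.807)^2) = 0.408287 / 0.348751 = 1.170712.
  gamma(1) = phi_1 gamma(0) + c_1 = (-0.807)(1.170712) + (0.563) = -0.381765.
Therefore gamma(1) = -0.3818 (to 4 decimal places).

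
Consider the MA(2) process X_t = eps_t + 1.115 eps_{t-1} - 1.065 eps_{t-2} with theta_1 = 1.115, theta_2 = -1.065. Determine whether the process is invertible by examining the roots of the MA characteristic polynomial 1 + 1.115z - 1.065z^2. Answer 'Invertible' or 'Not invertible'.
\text{Not invertible}

The MA(q) characteristic polynomial is P(z) = 1 + 1.115z - 1.065z^2.
Invertibility requires all roots to lie outside the unit circle, i.e. |z| > 1 for every root.
Set 1 + (1.115) z + (-1.065) z^2 = 0, i.e. a z^2 + b z + c = 0 with a = -1.065, b = 1.115, c = 1.
Discriminant D = b^2 - 4ac = (1.115)^2 - 4*(-1.065)*1 = 1.243225 - (-4.26) = 5.503225.
D >= 0, so the roots are real: z = (-b +/- sqrt(D)) / (2a) = (-1.115 +/- 2.345895) / (-2.13).
  z_1 = (-1.115 + 2.345895) / (-2.13) = -0.5779,   |z_1| = 0.5779.
  z_2 = (-1.115 - 2.345895) / (-2.13) = 1.6248,   |z_2| = 1.6248.
Moduli of all roots: 0.5779, 1.6248.
All moduli strictly greater than 1? No.
Verdict: Not invertible.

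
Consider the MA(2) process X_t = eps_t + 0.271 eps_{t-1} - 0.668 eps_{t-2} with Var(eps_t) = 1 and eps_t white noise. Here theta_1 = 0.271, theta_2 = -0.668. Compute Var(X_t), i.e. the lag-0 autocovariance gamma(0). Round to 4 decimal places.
\gamma(0) = 1.5197

For an MA(q) process X_t = eps_t + sum_i theta_i eps_{t-i} with
Var(eps_t) = sigma^2, the variance is
  gamma(0) = sigma^2 * (1 + sum_i theta_i^2).
  sum_i theta_i^2 = (0.271)^2 + (-0.668)^2 = 0.073441 + 0.446224 = 0.519665.
  gamma(0) = 1 * (1 + 0.519665) = 1 * 1.519665 = 1.519665, which rounds to 1.5197.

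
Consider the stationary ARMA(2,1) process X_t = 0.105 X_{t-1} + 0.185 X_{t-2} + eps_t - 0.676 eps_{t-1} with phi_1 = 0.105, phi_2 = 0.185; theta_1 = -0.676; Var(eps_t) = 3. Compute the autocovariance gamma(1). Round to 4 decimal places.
\gamma(1) = -1.9663

Multiply the model equation by X_{t-k} and take expectations. With theta_0 = psi_0 = 1 and psi_j the MA(infinity) weights, this gives
  gamma(k) - sum_i phi_i gamma(k-i) = c_k,
  c_k = sigma^2 * sum_{j=k..q} theta_j psi_{j-k}   (c_k = 0 for k > q),
using gamma(-m) = gamma(m).
psi-weights needed (psi_j = theta_j + sum_i phi_i psi_{j-i}):
  psi_1 = theta_1 + phi_1 = -0.676 + (0.105) = -0.571
Right-hand sides:
  c_0 = sigma^2 (1 + theta_1 psi_1) = 3 * (1 + (-0.676)(-0.571)) = 3 * 1.385996 = 4.157988
  c_1 = sigma^2 theta_1 = 3 * (-0.676) = -2.028
  c_2 = 0
Equations for k = 0, 1, 2 (AR order 2, c_2 = 0):
  (E0) gamma(0) = phi_1 gamma(1) + phi_2 gamma(2) + c_0
  (E1) gamma(1) = phi_1 gamma(0) + phi_2 gamma(1) + c_1
  (E2) gamma(2) = phi_1 gamma(1) + phi_2 gamma(0)
From (E1): gamma(1) = A gamma(0) + B with
  A = phi_1 / (1 - phi_2) = 0.105 / 0.815 = 0.128834,   B = c_1 / (1 - phi_2) = -2.028 / 0.815 = -2.488344.
Insert (E2) into (E0): gamma(0) (1 - phi_2^2) = phi_1 (1 + phi_2) gamma(1) + c_0.
  phi_1 (1 + phi_2) = (0.105)(1.185) = 0.124425,   1 - phi_2^2 = 0.965775.
Replace gamma(1) by A gamma(0) + B and collect gamma(0):
  gamma(0) [0.965775 - (0.124425)(0.128834)] = (0.124425)(-2.488344) + 4.157988
  gamma(0) * 0.949745 = 3.848376
  gamma(0) = 3.848376 / 0.949745 = 4.052011.
  gamma(1) = A gamma(0) + B = (0.128834)(4.052011) + (-2.488344) = -1.966305.
Therefore gamma(1) = -1.9663 (to 4 decimal places).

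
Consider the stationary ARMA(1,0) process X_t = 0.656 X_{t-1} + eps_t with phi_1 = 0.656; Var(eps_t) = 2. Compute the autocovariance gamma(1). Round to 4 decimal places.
\gamma(1) = 2.3031

Multiply the model equation by X_{t-k} and take expectations. With theta_0 = psi_0 = 1 and psi_j the MA(infinity) weights, this gives
  gamma(k) - sum_i phi_i gamma(k-i) = c_k,
  c_k = sigma^2 * sum_{j=k..q} theta_j psi_{j-k}   (c_k = 0 for k > q),
using gamma(-m) = gamma(m).
Pure AR (q = 0): c_0 = sigma^2 = 2, c_k = 0 for k >= 1.
Equations for k = 0 and k = 1 (AR order 1):
  gamma(0) = phi_1 gamma(1) + c_0
  gamma(1) = phi_1 gamma(0) + c_1
Substituting the second into the first: gamma(0) (1 - phi_1^2) = c_0 + phi_1 c_1, so
  gamma(0) = c_0 / (1 - phi_1^2) = 2 / (1 - (0.656)^2) = 2 / 0.569664 = 3.510841.
  gamma(1) = phi_1 gamma(0) = (0.656)(3.510841) = 2.303112.
Therefore gamma(1) = 2.3031 (to 4 decimal places).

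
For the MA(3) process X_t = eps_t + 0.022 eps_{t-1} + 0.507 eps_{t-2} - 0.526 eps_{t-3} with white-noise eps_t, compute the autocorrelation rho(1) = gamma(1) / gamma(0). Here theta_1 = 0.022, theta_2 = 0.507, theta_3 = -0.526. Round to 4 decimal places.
\rho(1) = -0.1522

For an MA(q) process with theta_0 = 1, the autocovariance is
  gamma(k) = sigma^2 * sum_{i=0..q-k} theta_i * theta_{i+k},
and rho(k) = gamma(k) / gamma(0). Sigma^2 cancels.
  numerator   = (1)*(0.022) + (0.022)*(0.507) + (0.507)*(-0.526) = -0.233528.
  denominator = (1)^2 + (0.022)^2 + (0.507)^2 + (-0.526)^2 = 1.534209.
  rho(1) = -0.233528 / 1.534209 = -0.1522.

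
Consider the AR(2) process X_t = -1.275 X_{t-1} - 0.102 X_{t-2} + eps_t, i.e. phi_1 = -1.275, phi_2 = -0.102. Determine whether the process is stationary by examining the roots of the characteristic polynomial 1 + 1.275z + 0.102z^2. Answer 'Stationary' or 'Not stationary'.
\text{Not stationary}

The AR(p) characteristic polynomial is P(z) = 1 + 1.275z + 0.102z^2.
Stationarity requires all roots to lie outside the unit circle, i.e. |z| > 1 for every root.
Set 1 + (1.275) z + (0.102) z^2 = 0, i.e. a z^2 + b z + c = 0 with a = 0.102, b = 1.275, c = 1.
Discriminant D = b^2 - 4ac = (1.275)^2 - 4*(0.102)*1 = 1.625625 - (0.408) = 1.217625.
D >= 0, so the roots are real: z = (-b +/- sqrt(D)) / (2a) = (-1.275 +/- 1.10346) / (0.204).
  z_1 = (-1.275 + 1.10346) / (0.204) = -0.8409,   |z_1| = 0.8409.
  z_2 = (-1.275 - 1.10346) / (0.204) = -11.6591,   |z_2| = 11.6591.
Moduli of all roots: 0.8409, 11.6591.
All moduli strictly greater than 1? No.
Verdict: Not stationary.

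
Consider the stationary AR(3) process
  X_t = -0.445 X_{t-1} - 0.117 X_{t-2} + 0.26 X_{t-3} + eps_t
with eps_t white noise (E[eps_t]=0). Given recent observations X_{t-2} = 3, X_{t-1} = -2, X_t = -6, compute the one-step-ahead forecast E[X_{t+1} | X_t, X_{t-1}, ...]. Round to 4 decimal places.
E[X_{t+1} \mid \mathcal F_t] = 3.6840

For an AR(p) model X_t = c + sum_i phi_i X_{t-i} + eps_t, the
one-step-ahead conditional mean is
  E[X_{t+1} | X_t, ...] = c + sum_i phi_i X_{t+1-i}.
Substitute known values:
  E[X_{t+1} | ...] = (-0.445) * (-6) + (-0.117) * (-2) + (0.26) * (3)
                   = 3.6840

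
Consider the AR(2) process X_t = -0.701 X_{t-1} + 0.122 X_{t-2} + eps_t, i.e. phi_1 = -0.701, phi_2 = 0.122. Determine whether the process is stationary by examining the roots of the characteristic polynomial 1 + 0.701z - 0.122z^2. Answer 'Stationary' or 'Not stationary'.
\text{Stationary}

The AR(p) characteristic polynomial is P(z) = 1 + 0.701z - 0.122z^2.
Stationarity requires all roots to lie outside the unit circle, i.e. |z| > 1 for every root.
Set 1 + (0.701) z + (-0.122) z^2 = 0, i.e. a z^2 + b z + c = 0 with a = -0.122, b = 0.701, c = 1.
Discriminant D = b^2 - 4ac = (0.701)^2 - 4*(-0.122)*1 = 0.491401 - (-0.488) = 0.979401.
D >= 0, so the roots are real: z = (-b +/- sqrt(D)) / (2a) = (-0.701 +/- 0.989647) / (-0.244).
  z_1 = (-0.701 + 0.989647) / (-0.244) = -1.183,   |z_1| = 1.183.
  z_2 = (-0.701 - 0.989647) / (-0.244) = 6.9289,   |z_2| = 6.9289.
Moduli of all roots: 1.1830, 6.9289.
All moduli strictly greater than 1? Yes.
Verdict: Stationary.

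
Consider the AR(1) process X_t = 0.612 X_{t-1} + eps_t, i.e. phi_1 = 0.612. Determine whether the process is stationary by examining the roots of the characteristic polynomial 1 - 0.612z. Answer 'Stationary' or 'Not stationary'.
\text{Stationary}

The AR(p) characteristic polynomial is P(z) = 1 - 0.612z.
Stationarity requires all roots to lie outside the unit circle, i.e. |z| > 1 for every root.
This is linear in z: 1 + (-0.612) z = 0  =>  z = -1/(-0.612) = 1.633987,  |z| = 1.633987.
Moduli of all roots: 1.6340.
All moduli strictly greater than 1? Yes.
Verdict: Stationary.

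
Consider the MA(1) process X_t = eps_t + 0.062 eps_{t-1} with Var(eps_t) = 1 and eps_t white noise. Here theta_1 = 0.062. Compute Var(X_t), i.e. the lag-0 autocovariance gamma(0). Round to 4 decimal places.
\gamma(0) = 1.0038

For an MA(q) process X_t = eps_t + sum_i theta_i eps_{t-i} with
Var(eps_t) = sigma^2, the variance is
  gamma(0) = sigma^2 * (1 + sum_i theta_i^2).
  sum_i theta_i^2 = (0.062)^2 = 0.003844.
  gamma(0) = 1 * (1 + 0.003844) = 1 * 1.003844 = 1.003844, which rounds to 1.0038.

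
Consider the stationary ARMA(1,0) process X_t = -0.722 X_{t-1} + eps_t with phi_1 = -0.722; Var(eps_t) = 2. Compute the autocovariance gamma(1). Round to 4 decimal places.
\gamma(1) = -3.0164

Multiply the model equation by X_{t-k} and take expectations. With theta_0 = psi_0 = 1 and psi_j the MA(infinity) weights, this gives
  gamma(k) - sum_i phi_i gamma(k-i) = c_k,
  c_k = sigma^2 * sum_{j=k..q} theta_j psi_{j-k}   (c_k = 0 for k > q),
using gamma(-m) = gamma(m).
Pure AR (q = 0): c_0 = sigma^2 = 2, c_k = 0 for k >= 1.
Equations for k = 0 and k = 1 (AR order 1):
  gamma(0) = phi_1 gamma(1) + c_0
  gamma(1) = phi_1 gamma(0) + c_1
Substituting the second into the first: gamma(0) (1 - phi_1^2) = c_0 + phi_1 c_1, so
  gamma(0) = c_0 / (1 - phi_1^2) = 2 / (1 - (-0.722)^2) = 2 / 0.478716 = 4.177842.
  gamma(1) = phi_1 gamma(0) = (-0.722)(4.177842) = -3.016402.
Therefore gamma(1) = -3.0164 (to 4 decimal places).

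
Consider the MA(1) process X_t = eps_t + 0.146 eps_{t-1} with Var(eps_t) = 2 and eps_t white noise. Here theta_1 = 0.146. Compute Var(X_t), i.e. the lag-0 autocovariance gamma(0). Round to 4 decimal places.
\gamma(0) = 2.0426

For an MA(q) process X_t = eps_t + sum_i theta_i eps_{t-i} with
Var(eps_t) = sigma^2, the variance is
  gamma(0) = sigma^2 * (1 + sum_i theta_i^2).
  sum_i theta_i^2 = (0.146)^2 = 0.021316.
  gamma(0) = 2 * (1 + 0.021316) = 2 * 1.021316 = 2.042632, which rounds to 2.0426.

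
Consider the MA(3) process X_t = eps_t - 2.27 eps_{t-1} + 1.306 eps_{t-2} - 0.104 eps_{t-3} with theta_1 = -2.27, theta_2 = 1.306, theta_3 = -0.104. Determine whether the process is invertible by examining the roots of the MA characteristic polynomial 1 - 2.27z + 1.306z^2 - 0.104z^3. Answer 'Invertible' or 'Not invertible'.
\text{Not invertible}

The MA(q) characteristic polynomial is P(z) = 1 - 2.27z + 1.306z^2 - 0.104z^3.
Invertibility requires all roots to lie outside the unit circle, i.e. |z| > 1 for every root.
Degree 3: look for a simple real root z0 first, then factor out (1 - z/z0) and solve the remaining quadratic.
Testing z0 = 1.25: P(1.25) = 1 + (-2.27)(1.25) + (1.306)(1.25)^2 + (-0.104)(1.25)^3
  = 1 + (-2.8375) + (2.040625) + (-0.203125) = 0.  So z_0 = 1.25 is a root, |z_0| = 1.25.
Divide out the factor (1 - 0.8 z) = (1 - z/z0) (since 1/z0 = 0.8):
  P(z) = (1 - 0.8 z)(1 + (-1.47) z + (0.13) z^2)
  [check: z-coef -1.47 - (0.8) = -2.27; z^2-coef 0.13 - (0.8)(-1.47) = 1.306; z^3-coef -(0.8)(0.13) = -0.104.]
Remaining roots from the quadratic factor 1 + (-1.47) z + (0.13) z^2:
  Set 1 + (-1.47) z + (0.13) z^2 = 0, i.e. a z^2 + b z + c = 0 with a = 0.13, b = -1.47, c = 1.
  Discriminant D = b^2 - 4ac = (-1.47)^2 - 4*(0.13)*1 = 2.1609 - (0.52) = 1.6409.
  D >= 0, so the roots are real: z = (-b +/- sqrt(D)) / (2a) = (1.47 +/- 1.280976) / (0.26).
    z_1 = (1.47 + 1.280976) / (0.26) = 10.5807,   |z_1| = 10.5807.
    z_2 = (1.47 - 1.280976) / (0.26) = 0.727,   |z_2| = 0.727.
Moduli of all roots: 1.2500, 10.5807, 0.7270.
All moduli strictly greater than 1? No.
Verdict: Not invertible.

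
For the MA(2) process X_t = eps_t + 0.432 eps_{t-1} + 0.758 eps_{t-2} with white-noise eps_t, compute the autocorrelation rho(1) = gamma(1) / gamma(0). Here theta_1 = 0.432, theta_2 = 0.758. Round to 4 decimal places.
\rho(1) = 0.4312

For an MA(q) process with theta_0 = 1, the autocovariance is
  gamma(k) = sigma^2 * sum_{i=0..q-k} theta_i * theta_{i+k},
and rho(k) = gamma(k) / gamma(0). Sigma^2 cancels.
  numerator   = (1)*(0.432) + (0.432)*(0.758) = 0.759456.
  denominator = (1)^2 + (0.432)^2 + (0.758)^2 = 1.761188.
  rho(1) = 0.759456 / 1.761188 = 0.4312.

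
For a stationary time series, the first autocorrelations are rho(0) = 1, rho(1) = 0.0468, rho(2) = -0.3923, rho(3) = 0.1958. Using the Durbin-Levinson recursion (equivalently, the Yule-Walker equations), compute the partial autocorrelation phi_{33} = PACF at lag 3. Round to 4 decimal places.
\phi_{33} = 0.2850

The PACF at lag k is phi_{kk}, the last component of the solution
to the Yule-Walker system G_k phi = r_k where
  (G_k)_{ij} = rho(|i - j|), (r_k)_i = rho(i), i,j = 1..k.
Equivalently, Durbin-Levinson gives phi_{kk} iteratively:
  phi_{11} = rho(1)
  phi_{kk} = [rho(k) - sum_{j=1..k-1} phi_{k-1,j} rho(k-j)]
            / [1 - sum_{j=1..k-1} phi_{k-1,j} rho(j)],
  phi_{k,j} = phi_{k-1,j} - phi_{kk} phi_{k-1,k-j},  j = 1..k-1.
Step k = 1:
  phi_11 = rho(1) = 0.0468.
Step k = 2:
  phi_22 = [rho(2) - phi_11 rho(1)] / [1 - phi_11 rho(1)] = [-0.3923 - (0.0468)(0.0468)] / [1 - (0.0468)(0.0468)]
         = -0.39449024 / 0.99780976 = -0.395356.
  Update: phi_21 = phi_11 - phi_22 phi_11 = 0.0468 - (-0.395356)(0.0468) = 0.065303.
Step k = 3:
  phi_33 = [rho(3) - phi_21 rho(2) - phi_22 rho(1)] / [1 - phi_21 rho(1) - phi_22 rho(2)]
    numerator   = 0.1958 - (0.065303)(-0.3923) - (-0.395356)(0.0468) = 0.23992091
    denominator = 1 - (0.065303)(0.0468) - (-0.395356)(-0.3923) = 0.84184561
  phi_33 = 0.23992091 / 0.84184561 = 0.285.
Therefore phi_{33} = 0.2850.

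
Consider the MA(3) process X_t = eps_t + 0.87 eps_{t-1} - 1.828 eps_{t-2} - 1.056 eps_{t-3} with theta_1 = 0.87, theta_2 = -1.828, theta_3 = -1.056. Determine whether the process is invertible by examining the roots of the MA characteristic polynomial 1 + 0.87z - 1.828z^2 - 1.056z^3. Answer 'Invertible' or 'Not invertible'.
\text{Not invertible}

The MA(q) characteristic polynomial is P(z) = 1 + 0.87z - 1.828z^2 - 1.056z^3.
Invertibility requires all roots to lie outside the unit circle, i.e. |z| > 1 for every root.
Degree 3: look for a simple real root z0 first, then factor out (1 - z/z0) and solve the remaining quadratic.
Testing z0 = -0.625: P(-0.625) = 1 + (0.87)(-0.625) + (-1.828)(-0.625)^2 + (-1.056)(-0.625)^3
  = 1 + (-0.54375) + (-0.714063) + (0.257812) = 0.  So z_0 = -0.625 is a root, |z_0| = 0.625.
Divide out the factor (1 + 1.6 z) = (1 - z/z0) (since 1/z0 = -1.6):
  P(z) = (1 + 1.6 z)(1 + (-0.73) z + (-0.66) z^2)
  [check: z-coef -0.73 - (-1.6) = 0.87; z^2-coef -0.66 - (-1.6)(-0.73) = -1.828; z^3-coef -(-1.6)(-0.66) = -1.056.]
Remaining roots from the quadratic factor 1 + (-0.73) z + (-0.66) z^2:
  Set 1 + (-0.73) z + (-0.66) z^2 = 0, i.e. a z^2 + b z + c = 0 with a = -0.66, b = -0.73, c = 1.
  Discriminant D = b^2 - 4ac = (-0.73)^2 - 4*(-0.66)*1 = 0.5329 - (-2.64) = 3.1729.
  D >= 0, so the roots are real: z = (-b +/- sqrt(D)) / (2a) = (0.73 +/- 1.781264) / (-1.32).
    z_1 = (0.73 + 1.781264) / (-1.32) = -1.9025,   |z_1| = 1.9025.
    z_2 = (0.73 - 1.781264) / (-1.32) = 0.7964,   |z_2| = 0.7964.
Moduli of all roots: 0.6250, 1.9025, 0.7964.
All moduli strictly greater than 1? No.
Verdict: Not invertible.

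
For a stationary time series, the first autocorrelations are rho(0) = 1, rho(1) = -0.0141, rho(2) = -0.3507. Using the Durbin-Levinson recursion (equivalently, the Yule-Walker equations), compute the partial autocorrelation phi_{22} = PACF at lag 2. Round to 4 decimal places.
\phi_{22} = -0.3510

The PACF at lag k is phi_{kk}, the last component of the solution
to the Yule-Walker system G_k phi = r_k where
  (G_k)_{ij} = rho(|i - j|), (r_k)_i = rho(i), i,j = 1..k.
Equivalently, Durbin-Levinson gives phi_{kk} iteratively:
  phi_{11} = rho(1)
  phi_{kk} = [rho(k) - sum_{j=1..k-1} phi_{k-1,j} rho(k-j)]
            / [1 - sum_{j=1..k-1} phi_{k-1,j} rho(j)],
  phi_{k,j} = phi_{k-1,j} - phi_{kk} phi_{k-1,k-j},  j = 1..k-1.
Step k = 1:
  phi_11 = rho(1) = -0.0141.
Step k = 2:
  phi_22 = [rho(2) - phi_11 rho(1)] / [1 - phi_11 rho(1)] = [-0.3507 - (-0.0141)(-0.0141)] / [1 - (-0.0141)(-0.0141)]
         = -0.35089881 / 0.99980119 = -0.351.
Therefore phi_{22} = -0.3510.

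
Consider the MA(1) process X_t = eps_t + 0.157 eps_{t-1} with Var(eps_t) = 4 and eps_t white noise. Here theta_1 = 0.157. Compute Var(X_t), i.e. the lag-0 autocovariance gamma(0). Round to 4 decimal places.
\gamma(0) = 4.0986

For an MA(q) process X_t = eps_t + sum_i theta_i eps_{t-i} with
Var(eps_t) = sigma^2, the variance is
  gamma(0) = sigma^2 * (1 + sum_i theta_i^2).
  sum_i theta_i^2 = (0.157)^2 = 0.024649.
  gamma(0) = 4 * (1 + 0.024649) = 4 * 1.024649 = 4.098596, which rounds to 4.0986.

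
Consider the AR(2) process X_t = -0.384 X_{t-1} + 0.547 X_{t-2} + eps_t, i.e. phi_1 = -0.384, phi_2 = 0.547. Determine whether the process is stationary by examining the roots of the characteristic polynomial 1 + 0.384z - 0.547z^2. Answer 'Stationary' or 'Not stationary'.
\text{Stationary}

The AR(p) characteristic polynomial is P(z) = 1 + 0.384z - 0.547z^2.
Stationarity requires all roots to lie outside the unit circle, i.e. |z| > 1 for every root.
Set 1 + (0.384) z + (-0.547) z^2 = 0, i.e. a z^2 + b z + c = 0 with a = -0.547, b = 0.384, c = 1.
Discriminant D = b^2 - 4ac = (0.384)^2 - 4*(-0.547)*1 = 0.147456 - (-2.188) = 2.335456.
D >= 0, so the roots are real: z = (-b +/- sqrt(D)) / (2a) = (-0.384 +/- 1.52822) / (-1.094).
  z_1 = (-0.384 + 1.52822) / (-1.094) = -1.0459,   |z_1| = 1.0459.
  z_2 = (-0.384 - 1.52822) / (-1.094) = 1.7479,   |z_2| = 1.7479.
Moduli of all roots: 1.0459, 1.7479.
All moduli strictly greater than 1? Yes.
Verdict: Stationary.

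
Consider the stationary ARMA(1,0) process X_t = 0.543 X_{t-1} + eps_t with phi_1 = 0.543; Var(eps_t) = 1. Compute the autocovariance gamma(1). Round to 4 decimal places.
\gamma(1) = 0.7700

Multiply the model equation by X_{t-k} and take expectations. With theta_0 = psi_0 = 1 and psi_j the MA(infinity) weights, this gives
  gamma(k) - sum_i phi_i gamma(k-i) = c_k,
  c_k = sigma^2 * sum_{j=k..q} theta_j psi_{j-k}   (c_k = 0 for k > q),
using gamma(-m) = gamma(m).
Pure AR (q = 0): c_0 = sigma^2 = 1, c_k = 0 for k >= 1.
Equations for k = 0 and k = 1 (AR order 1):
  gamma(0) = phi_1 gamma(1) + c_0
  gamma(1) = phi_1 gamma(0) + c_1
Substituting the second into the first: gamma(0) (1 - phi_1^2) = c_0 + phi_1 c_1, so
  gamma(0) = c_0 / (1 - phi_1^2) = 1 / (1 - (0.543)^2) = 1 / 0.705151 = 1.418136.
  gamma(1) = phi_1 gamma(0) = (0.543)(1.418136) = 0.770048.
Therefore gamma(1) = 0.7700 (to 4 decimal places).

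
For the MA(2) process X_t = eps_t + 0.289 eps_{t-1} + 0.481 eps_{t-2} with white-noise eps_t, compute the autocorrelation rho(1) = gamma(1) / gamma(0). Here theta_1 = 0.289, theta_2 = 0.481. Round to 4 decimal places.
\rho(1) = 0.3255

For an MA(q) process with theta_0 = 1, the autocovariance is
  gamma(k) = sigma^2 * sum_{i=0..q-k} theta_i * theta_{i+k},
and rho(k) = gamma(k) / gamma(0). Sigma^2 cancels.
  numerator   = (1)*(0.289) + (0.289)*(0.481) = 0.428009.
  denominator = (1)^2 + (0.289)^2 + (0.481)^2 = 1.314882.
  rho(1) = 0.428009 / 1.314882 = 0.3255.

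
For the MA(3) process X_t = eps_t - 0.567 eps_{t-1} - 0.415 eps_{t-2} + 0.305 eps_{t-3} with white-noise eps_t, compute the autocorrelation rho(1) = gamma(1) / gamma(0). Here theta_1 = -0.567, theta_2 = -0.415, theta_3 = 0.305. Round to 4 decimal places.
\rho(1) = -0.2888

For an MA(q) process with theta_0 = 1, the autocovariance is
  gamma(k) = sigma^2 * sum_{i=0..q-k} theta_i * theta_{i+k},
and rho(k) = gamma(k) / gamma(0). Sigma^2 cancels.
  numerator   = (1)*(-0.567) + (-0.567)*(-0.415) + (-0.415)*(0.305) = -0.45827.
  denominator = (1)^2 + (-0.567)^2 + (-0.415)^2 + (0.305)^2 = 1.586739.
  rho(1) = -0.45827 / 1.586739 = -0.2888.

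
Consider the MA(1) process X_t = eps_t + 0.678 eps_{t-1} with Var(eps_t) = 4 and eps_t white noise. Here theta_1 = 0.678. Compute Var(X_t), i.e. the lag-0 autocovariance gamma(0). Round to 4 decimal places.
\gamma(0) = 5.8387

For an MA(q) process X_t = eps_t + sum_i theta_i eps_{t-i} with
Var(eps_t) = sigma^2, the variance is
  gamma(0) = sigma^2 * (1 + sum_i theta_i^2).
  sum_i theta_i^2 = (0.678)^2 = 0.459684.
  gamma(0) = 4 * (1 + 0.459684) = 4 * 1.459684 = 5.838736, which rounds to 5.8387.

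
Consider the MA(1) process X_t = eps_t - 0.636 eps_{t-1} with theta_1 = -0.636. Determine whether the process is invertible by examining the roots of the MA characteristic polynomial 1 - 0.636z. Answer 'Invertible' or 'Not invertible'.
\text{Invertible}

The MA(q) characteristic polynomial is P(z) = 1 - 0.636z.
Invertibility requires all roots to lie outside the unit circle, i.e. |z| > 1 for every root.
This is linear in z: 1 + (-0.636) z = 0  =>  z = -1/(-0.636) = 1.572327,  |z| = 1.572327.
Moduli of all roots: 1.5723.
All moduli strictly greater than 1? Yes.
Verdict: Invertible.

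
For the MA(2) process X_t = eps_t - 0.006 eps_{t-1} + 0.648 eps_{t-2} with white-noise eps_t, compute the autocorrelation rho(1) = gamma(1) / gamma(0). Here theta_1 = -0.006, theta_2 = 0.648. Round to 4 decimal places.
\rho(1) = -0.0070

For an MA(q) process with theta_0 = 1, the autocovariance is
  gamma(k) = sigma^2 * sum_{i=0..q-k} theta_i * theta_{i+k},
and rho(k) = gamma(k) / gamma(0). Sigma^2 cancels.
  numerator   = (1)*(-0.006) + (-0.006)*(0.648) = -0.009888.
  denominator = (1)^2 + (-0.006)^2 + (0.648)^2 = 1.41994.
  rho(1) = -0.009888 / 1.41994 = -0.0070.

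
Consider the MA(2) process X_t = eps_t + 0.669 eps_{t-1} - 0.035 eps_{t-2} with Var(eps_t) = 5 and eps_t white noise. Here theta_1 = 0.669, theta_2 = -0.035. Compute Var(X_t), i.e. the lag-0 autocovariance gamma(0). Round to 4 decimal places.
\gamma(0) = 7.2439

For an MA(q) process X_t = eps_t + sum_i theta_i eps_{t-i} with
Var(eps_t) = sigma^2, the variance is
  gamma(0) = sigma^2 * (1 + sum_i theta_i^2).
  sum_i theta_i^2 = (0.669)^2 + (-0.035)^2 = 0.447561 + 0.001225 = 0.448786.
  gamma(0) = 5 * (1 + 0.448786) = 5 * 1.448786 = 7.24393, which rounds to 7.2439.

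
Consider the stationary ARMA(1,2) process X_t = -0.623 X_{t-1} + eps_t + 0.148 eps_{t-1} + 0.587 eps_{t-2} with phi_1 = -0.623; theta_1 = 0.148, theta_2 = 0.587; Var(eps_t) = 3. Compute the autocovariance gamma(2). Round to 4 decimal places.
\gamma(2) = 4.9161

Multiply the model equation by X_{t-k} and take expectations. With theta_0 = psi_0 = 1 and psi_j the MA(infinity) weights, this gives
  gamma(k) - sum_i phi_i gamma(k-i) = c_k,
  c_k = sigma^2 * sum_{j=k..q} theta_j psi_{j-k}   (c_k = 0 for k > q),
using gamma(-m) = gamma(m).
psi-weights needed (psi_j = theta_j + sum_i phi_i psi_{j-i}):
  psi_1 = theta_1 + phi_1 = 0.148 + (-0.623) = -0.475
  psi_2 = theta_2 + phi_1 psi_1 = 0.587 + (-0.623)(-0.475) = 0.882925
Right-hand sides:
  c_0 = sigma^2 (1 + theta_1 psi_1 + theta_2 psi_2) = 3 * (1 + (0.148)(-0.475) + (0.587)(0.882925)) = 3 * 1.447977 = 4.343931
  c_1 = sigma^2 (theta_1 + theta_2 psi_1) = 3 * (0.148 + (0.587)(-0.475)) = -0.392475
  c_2 = sigma^2 theta_2 = 3 * (0.587) = 1.761
Equations for k = 0 and k = 1 (AR order 1):
  gamma(0) = phi_1 gamma(1) + c_0
  gamma(1) = phi_1 gamma(0) + c_1
Substituting the second into the first: gamma(0) (1 - phi_1^2) = c_0 + phi_1 c_1, so
  gamma(0) = (c_0 + phi_1 c_1) / (1 - phi_1^2) = (4.343931 + (-0.623)(-0.392475)) / (1 - (-0.623)^2) = 4.588443 / 0.611871 = 7.499036.
  gamma(1) = phi_1 gamma(0) + c_1 = (-0.623)(7.499036) + (-0.392475) = -5.064375.
For k = 2: gamma(2) = phi_1 gamma(1) + c_2
  = (-0.623)(-5.064375) + (1.761) = 4.916105.
Therefore gamma(2) = 4.9161 (to 4 decimal places).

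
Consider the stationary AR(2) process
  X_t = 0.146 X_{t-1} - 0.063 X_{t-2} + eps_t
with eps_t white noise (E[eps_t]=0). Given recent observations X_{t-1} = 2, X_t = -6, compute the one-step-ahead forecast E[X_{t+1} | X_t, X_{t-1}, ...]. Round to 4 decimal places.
E[X_{t+1} \mid \mathcal F_t] = -1.0020

For an AR(p) model X_t = c + sum_i phi_i X_{t-i} + eps_t, the
one-step-ahead conditional mean is
  E[X_{t+1} | X_t, ...] = c + sum_i phi_i X_{t+1-i}.
Substitute known values:
  E[X_{t+1} | ...] = (0.146) * (-6) + (-0.063) * (2)
                   = -1.0020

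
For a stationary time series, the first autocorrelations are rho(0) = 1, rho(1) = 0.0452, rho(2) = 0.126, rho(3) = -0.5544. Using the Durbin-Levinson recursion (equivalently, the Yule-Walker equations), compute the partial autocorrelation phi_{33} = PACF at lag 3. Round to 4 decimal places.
\phi_{33} = -0.5750

The PACF at lag k is phi_{kk}, the last component of the solution
to the Yule-Walker system G_k phi = r_k where
  (G_k)_{ij} = rho(|i - j|), (r_k)_i = rho(i), i,j = 1..k.
Equivalently, Durbin-Levinson gives phi_{kk} iteratively:
  phi_{11} = rho(1)
  phi_{kk} = [rho(k) - sum_{j=1..k-1} phi_{k-1,j} rho(k-j)]
            / [1 - sum_{j=1..k-1} phi_{k-1,j} rho(j)],
  phi_{k,j} = phi_{k-1,j} - phi_{kk} phi_{k-1,k-j},  j = 1..k-1.
Step k = 1:
  phi_11 = rho(1) = 0.0452.
Step k = 2:
  phi_22 = [rho(2) - phi_11 rho(1)] / [1 - phi_11 rho(1)] = [0.126 - (0.0452)(0.0452)] / [1 - (0.0452)(0.0452)]
         = 0.12395696 / 0.99795696 = 0.124211.
  Update: phi_21 = phi_11 - phi_22 phi_11 = 0.0452 - (0.124211)(0.0452) = 0.039586.
Step k = 3:
  phi_33 = [rho(3) - phi_21 rho(2) - phi_22 rho(1)] / [1 - phi_21 rho(1) - phi_22 rho(2)]
    numerator   = -0.5544 - (0.039586)(0.126) - (0.124211)(0.0452) = -0.56500212
    denominator = 1 - (0.039586)(0.0452) - (0.124211)(0.126) = 0.98256018
  phi_33 = -0.56500212 / 0.98256018 = -0.575.
Therefore phi_{33} = -0.5750.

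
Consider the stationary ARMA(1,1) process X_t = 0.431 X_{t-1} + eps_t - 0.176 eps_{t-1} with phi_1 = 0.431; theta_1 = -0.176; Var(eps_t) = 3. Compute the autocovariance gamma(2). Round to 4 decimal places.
\gamma(2) = 0.3742

Multiply the model equation by X_{t-k} and take expectations. With theta_0 = psi_0 = 1 and psi_j the MA(infinity) weights, this gives
  gamma(k) - sum_i phi_i gamma(k-i) = c_k,
  c_k = sigma^2 * sum_{j=k..q} theta_j psi_{j-k}   (c_k = 0 for k > q),
using gamma(-m) = gamma(m).
psi-weights needed (psi_j = theta_j + sum_i phi_i psi_{j-i}):
  psi_1 = theta_1 + phi_1 = -0.176 + (0.431) = 0.255
Right-hand sides:
  c_0 = sigma^2 (1 + theta_1 psi_1) = 3 * (1 + (-0.176)(0.255)) = 3 * 0.95512 = 2.86536
  c_1 = sigma^2 theta_1 = 3 * (-0.176) = -0.528
  c_2 = 0
Equations for k = 0 and k = 1 (AR order 1):
  gamma(0) = phi_1 gamma(1) + c_0
  gamma(1) = phi_1 gamma(0) + c_1
Substituting the second into the first: gamma(0) (1 - phi_1^2) = c_0 + phi_1 c_1, so
  gamma(0) = (c_0 + phi_1 c_1) / (1 - phi_1^2) = (2.86536 + (0.431)(-0.528)) / (1 - (0.431)^2) = 2.637792 / 0.814239 = 3.23958.
  gamma(1) = phi_1 gamma(0) + c_1 = (0.431)(3.23958) + (-0.528) = 0.868259.
For k = 2 (> q): gamma(2) = phi_1 gamma(1) = (0.431)(0.868259) = 0.37422.
Therefore gamma(2) = 0.3742 (to 4 decimal places).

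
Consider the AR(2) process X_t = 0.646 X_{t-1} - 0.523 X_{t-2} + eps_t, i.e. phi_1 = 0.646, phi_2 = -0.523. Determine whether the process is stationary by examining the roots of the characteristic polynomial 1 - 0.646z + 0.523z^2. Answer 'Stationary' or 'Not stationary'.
\text{Stationary}

The AR(p) characteristic polynomial is P(z) = 1 - 0.646z + 0.523z^2.
Stationarity requires all roots to lie outside the unit circle, i.e. |z| > 1 for every root.
Set 1 + (-0.646) z + (0.523) z^2 = 0, i.e. a z^2 + b z + c = 0 with a = 0.523, b = -0.646, c = 1.
Discriminant D = b^2 - 4ac = (-0.646)^2 - 4*(0.523)*1 = 0.417316 - (2.092) = -1.674684.
D < 0, so the roots are the complex-conjugate pair z = (-b +/- i sqrt(-D)) / (2a) = 0.6176 +/- 1.2372i.
For a conjugate pair |z|^2 = z * conj(z) = (product of roots) = c/a = 1/(0.523) = 1.912046, so |z| = sqrt(1.912046) = 1.3828 for both roots.
Moduli of all roots: 1.3828, 1.3828.
All moduli strictly greater than 1? Yes.
Verdict: Stationary.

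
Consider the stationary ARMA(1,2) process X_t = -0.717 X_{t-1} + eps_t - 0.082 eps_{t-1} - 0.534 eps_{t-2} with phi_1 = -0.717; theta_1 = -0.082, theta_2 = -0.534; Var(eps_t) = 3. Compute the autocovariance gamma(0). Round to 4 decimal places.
\gamma(0) = 4.9245

Multiply the model equation by X_{t-k} and take expectations. With theta_0 = psi_0 = 1 and psi_j the MA(infinity) weights, this gives
  gamma(k) - sum_i phi_i gamma(k-i) = c_k,
  c_k = sigma^2 * sum_{j=k..q} theta_j psi_{j-k}   (c_k = 0 for k > q),
using gamma(-m) = gamma(m).
psi-weights needed (psi_j = theta_j + sum_i phi_i psi_{j-i}):
  psi_1 = theta_1 + phi_1 = -0.082 + (-0.717) = -0.799
  psi_2 = theta_2 + phi_1 psi_1 = -0.534 + (-0.717)(-0.799) = 0.038883
Right-hand sides:
  c_0 = sigma^2 (1 + theta_1 psi_1 + theta_2 psi_2) = 3 * (1 + (-0.082)(-0.799) + (-0.534)(0.038883)) = 3 * 1.044754 = 3.134263
  c_1 = sigma^2 (theta_1 + theta_2 psi_1) = 3 * (-0.082 + (-0.534)(-0.799)) = 1.033998
  c_2 = sigma^2 theta_2 = 3 * (-0.534) = -1.602
Equations for k = 0 and k = 1 (AR order 1):
  gamma(0) = phi_1 gamma(1) + c_0
  gamma(1) = phi_1 gamma(0) + c_1
Substituting the second into the first: gamma(0) (1 - phi_1^2) = c_0 + phi_1 c_1, so
  gamma(0) = (c_0 + phi_1 c_1) / (1 - phi_1^2) = (3.134263 + (-0.717)(1.033998)) / (1 - (-0.717)^2) = 2.392887 / 0.485911 = 4.924537.
Therefore gamma(0) = 4.9245 (to 4 decimal places).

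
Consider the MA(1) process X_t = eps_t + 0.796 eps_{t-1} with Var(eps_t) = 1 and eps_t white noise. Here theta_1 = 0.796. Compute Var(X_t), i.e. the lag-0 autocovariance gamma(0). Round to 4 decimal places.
\gamma(0) = 1.6336

For an MA(q) process X_t = eps_t + sum_i theta_i eps_{t-i} with
Var(eps_t) = sigma^2, the variance is
  gamma(0) = sigma^2 * (1 + sum_i theta_i^2).
  sum_i theta_i^2 = (0.796)^2 = 0.633616.
  gamma(0) = 1 * (1 + 0.633616) = 1 * 1.633616 = 1.633616, which rounds to 1.6336.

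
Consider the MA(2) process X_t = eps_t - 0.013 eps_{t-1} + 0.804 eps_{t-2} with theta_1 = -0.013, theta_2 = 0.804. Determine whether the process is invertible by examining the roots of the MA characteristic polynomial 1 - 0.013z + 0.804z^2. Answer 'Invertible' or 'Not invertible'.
\text{Invertible}

The MA(q) characteristic polynomial is P(z) = 1 - 0.013z + 0.804z^2.
Invertibility requires all roots to lie outside the unit circle, i.e. |z| > 1 for every root.
Set 1 + (-0.013) z + (0.804) z^2 = 0, i.e. a z^2 + b z + c = 0 with a = 0.804, b = -0.013, c = 1.
Discriminant D = b^2 - 4ac = (-0.013)^2 - 4*(0.804)*1 = 0.000169 - (3.216) = -3.215831.
D < 0, so the roots are the complex-conjugate pair z = (-b +/- i sqrt(-D)) / (2a) = 0.0081 +/- 1.1152i.
For a conjugate pair |z|^2 = z * conj(z) = (product of roots) = c/a = 1/(0.804) = 1.243781, so |z| = sqrt(1.243781) = 1.1152 for both roots.
Moduli of all roots: 1.1152, 1.1152.
All moduli strictly greater than 1? Yes.
Verdict: Invertible.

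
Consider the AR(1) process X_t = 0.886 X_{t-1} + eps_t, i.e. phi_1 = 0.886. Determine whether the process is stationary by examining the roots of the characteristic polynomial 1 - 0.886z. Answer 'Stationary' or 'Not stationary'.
\text{Stationary}

The AR(p) characteristic polynomial is P(z) = 1 - 0.886z.
Stationarity requires all roots to lie outside the unit circle, i.e. |z| > 1 for every root.
This is linear in z: 1 + (-0.886) z = 0  =>  z = -1/(-0.886) = 1.128668,  |z| = 1.128668.
Moduli of all roots: 1.1287.
All moduli strictly greater than 1? Yes.
Verdict: Stationary.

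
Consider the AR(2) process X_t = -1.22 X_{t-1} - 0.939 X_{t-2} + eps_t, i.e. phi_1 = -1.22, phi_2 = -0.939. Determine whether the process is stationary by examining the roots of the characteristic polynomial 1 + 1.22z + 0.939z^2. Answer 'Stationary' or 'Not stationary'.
\text{Stationary}

The AR(p) characteristic polynomial is P(z) = 1 + 1.22z + 0.939z^2.
Stationarity requires all roots to lie outside the unit circle, i.e. |z| > 1 for every root.
Set 1 + (1.22) z + (0.939) z^2 = 0, i.e. a z^2 + b z + c = 0 with a = 0.939, b = 1.22, c = 1.
Discriminant D = b^2 - 4ac = (1.22)^2 - 4*(0.939)*1 = 1.4884 - (3.756) = -2.2676.
D < 0, so the roots are the complex-conjugate pair z = (-b +/- i sqrt(-D)) / (2a) = -0.6496 +/- 0.8018i.
For a conjugate pair |z|^2 = z * conj(z) = (product of roots) = c/a = 1/(0.939) = 1.064963, so |z| = sqrt(1.064963) = 1.032 for both roots.
Moduli of all roots: 1.0320, 1.0320.
All moduli strictly greater than 1? Yes.
Verdict: Stationary.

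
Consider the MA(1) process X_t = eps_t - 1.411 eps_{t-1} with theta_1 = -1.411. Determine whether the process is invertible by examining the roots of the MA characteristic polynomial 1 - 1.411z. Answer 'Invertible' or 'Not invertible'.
\text{Not invertible}

The MA(q) characteristic polynomial is P(z) = 1 - 1.411z.
Invertibility requires all roots to lie outside the unit circle, i.e. |z| > 1 for every root.
This is linear in z: 1 + (-1.411) z = 0  =>  z = -1/(-1.411) = 0.708717,  |z| = 0.708717.
Moduli of all roots: 0.7087.
All moduli strictly greater than 1? No.
Verdict: Not invertible.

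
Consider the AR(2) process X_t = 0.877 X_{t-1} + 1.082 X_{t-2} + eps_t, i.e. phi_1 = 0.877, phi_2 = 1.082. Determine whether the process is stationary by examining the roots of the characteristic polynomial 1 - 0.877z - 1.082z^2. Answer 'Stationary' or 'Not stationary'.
\text{Not stationary}

The AR(p) characteristic polynomial is P(z) = 1 - 0.877z - 1.082z^2.
Stationarity requires all roots to lie outside the unit circle, i.e. |z| > 1 for every root.
Set 1 + (-0.877) z + (-1.082) z^2 = 0, i.e. a z^2 + b z + c = 0 with a = -1.082, b = -0.877, c = 1.
Discriminant D = b^2 - 4ac = (-0.877)^2 - 4*(-1.082)*1 = 0.769129 - (-4.328) = 5.097129.
D >= 0, so the roots are real: z = (-b +/- sqrt(D)) / (2a) = (0.877 +/- 2.257682) / (-2.164).
  z_1 = (0.877 + 2.257682) / (-2.164) = -1.4486,   |z_1| = 1.4486.
  z_2 = (0.877 - 2.257682) / (-2.164) = 0.638,   |z_2| = 0.638.
Moduli of all roots: 1.4486, 0.6380.
All moduli strictly greater than 1? No.
Verdict: Not stationary.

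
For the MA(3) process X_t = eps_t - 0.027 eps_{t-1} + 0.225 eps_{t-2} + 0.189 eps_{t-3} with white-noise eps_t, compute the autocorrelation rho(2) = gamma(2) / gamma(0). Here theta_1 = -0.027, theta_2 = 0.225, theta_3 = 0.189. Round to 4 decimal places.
\rho(2) = 0.2023

For an MA(q) process with theta_0 = 1, the autocovariance is
  gamma(k) = sigma^2 * sum_{i=0..q-k} theta_i * theta_{i+k},
and rho(k) = gamma(k) / gamma(0). Sigma^2 cancels.
  numerator   = (1)*(0.225) + (-0.027)*(0.189) = 0.219897.
  denominator = (1)^2 + (-0.027)^2 + (0.225)^2 + (0.189)^2 = 1.087075.
  rho(2) = 0.219897 / 1.087075 = 0.2023.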